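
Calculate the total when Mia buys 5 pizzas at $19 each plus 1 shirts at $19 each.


Cost of pizzas:
5 x $19 = $95
Cost of shirts:
1 x $19 = $19
Add both:
$95 + $19 = $114

$114


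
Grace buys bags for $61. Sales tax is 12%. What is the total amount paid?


Calculate the tax:
12% of $61 = $7.32
Add tax to price:
$61 + $7.32 = $68.32

$68.32


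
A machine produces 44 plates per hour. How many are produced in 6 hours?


Production rate: 44 plates per hour
Time: 6 hours
Total: 44 x 6 = 264 plates

264 plates


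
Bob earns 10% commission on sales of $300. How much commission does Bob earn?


Convert rate to decimal:
10% = 0.1
Multiply by sales:
$300 x 0.1 = $30

$30


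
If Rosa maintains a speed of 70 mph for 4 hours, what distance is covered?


Use the formula: distance = speed x time
Speed = 70 mph, Time = 4 hours
70 x 4 = 280 miles

280 miles


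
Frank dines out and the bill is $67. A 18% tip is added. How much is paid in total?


Calculate the tip:
18% of $67 = $12.06
Add tip to meal cost:
$67 + $12.06 = $79.06

$79.06


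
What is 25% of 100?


Convert percentage to decimal:
25% = 0.25
Multiply:
100 x 0.25 = 25

25


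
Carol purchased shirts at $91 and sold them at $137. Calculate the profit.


Selling price = $137
Cost price = $91
Profit = selling price - cost price:
Profit = $137 - $91 = $46

$46


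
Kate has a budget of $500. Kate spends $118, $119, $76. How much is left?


Add up expenses:
$118 + $119 + $76 = $313
Subtract from budget:
$500 - $313 = $187

$187


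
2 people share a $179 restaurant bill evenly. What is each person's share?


Total bill: $179
Number of people: 2
Each pays: $179 / 2 = $89.50

$89.50


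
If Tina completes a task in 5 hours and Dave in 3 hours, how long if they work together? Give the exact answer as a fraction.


Tina's rate: 1/5 of the job per hour
Dave's rate: 1/3 of the job per hour
Combined rate: 1/5 + 1/3 = 8/15 per hour
Time = 1 / (8/15) = 15/8 hours (≈ 1.88 hours)

15/8 hours


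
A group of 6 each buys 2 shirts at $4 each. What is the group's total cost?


Cost per person:
2 x $4 = $8
Group total:
6 x $8 = $48

$48


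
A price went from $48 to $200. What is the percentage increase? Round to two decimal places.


Find the absolute change:
|200 - 48| = 152
Divide by original and multiply by 100:
152 / 48 x 100 = 316.6666...% ≈ 316.67%

316.67%


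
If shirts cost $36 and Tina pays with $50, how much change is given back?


Start with the amount paid:
$50
Subtract the price:
$50 - $36 = $14

$14


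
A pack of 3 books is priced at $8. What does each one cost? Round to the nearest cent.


Total cost: $8
Number of items: 3
Unit price: $8 / 3 = $2.6666... ≈ $2.67

$2.67


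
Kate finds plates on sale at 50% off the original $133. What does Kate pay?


Calculate the discount amount:
50% of $133 = $66.50
Subtract from original:
$133 - $66.50 = $66.50

$66.50


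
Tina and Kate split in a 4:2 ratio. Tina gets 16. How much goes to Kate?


Find the multiplier:
16 / 4 = 4
Apply to Kate's share:
2 x 4 = 8

8


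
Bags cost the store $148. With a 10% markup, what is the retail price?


Calculate the markup amount:
10% of $148 = $14.80
Add to cost:
$148 + $14.80 = $162.80

$162.80


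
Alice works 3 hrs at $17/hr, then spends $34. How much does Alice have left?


Calculate earnings:
3 x $17 = $51
Subtract spending:
$51 - $34 = $17

$17


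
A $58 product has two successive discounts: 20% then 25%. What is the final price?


First discount:
20% of $58 = $11.60
Price after first discount:
$58 - $11.60 = $46.40
Second discount:
25% of $46.40 = $11.60
Final price:
$46.40 - $11.60 = $34.80

$34.80


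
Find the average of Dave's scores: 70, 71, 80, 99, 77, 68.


Add the scores:
70 + 71 + 80 + 99 + 77 + 68 = 465
Divide by the number of tests:
465 / 6 = 77.5

77.5


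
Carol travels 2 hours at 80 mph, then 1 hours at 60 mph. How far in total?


Leg 1 distance:
80 x 2 = 160 miles
Leg 2 distance:
60 x 1 = 60 miles
Total distance:
160 + 60 = 220 miles

220 miles


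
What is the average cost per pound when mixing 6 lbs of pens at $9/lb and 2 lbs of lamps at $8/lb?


Cost of pens:
6 x $9 = $54
Cost of lamps:
2 x $8 = $16
Total cost: $54 + $16 = $70
Total weight: 8 lbs
Average: $70 / 8 = $8.75/lb

$8.75/lb


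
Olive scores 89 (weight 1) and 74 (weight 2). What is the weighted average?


Weighted sum:
1 x 89 + 2 x 74 = 237
Total weight:
1 + 2 = 3
Weighted average:
237 / 3 = 79

79


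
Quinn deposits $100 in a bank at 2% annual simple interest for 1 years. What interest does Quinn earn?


Use the formula I = P x R x T / 100
P x R x T = 100 x 2 x 1 = 200
I = 200 / 100 = $2

$2


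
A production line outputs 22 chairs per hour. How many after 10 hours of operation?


Production rate: 22 chairs per hour
Time: 10 hours
Total: 22 x 10 = 220 chairs

220 chairs


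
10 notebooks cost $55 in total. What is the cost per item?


Total cost: $55
Number of items: 10
Unit price: $55 / 10 = $5.50

$5.50


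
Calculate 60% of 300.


Convert percentage to decimal:
60% = 0.6
Multiply:
300 x 0.6 = 180

180


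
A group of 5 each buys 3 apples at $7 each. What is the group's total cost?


Cost per person:
3 x $7 = $21
Group total:
5 x $21 = $105

$105


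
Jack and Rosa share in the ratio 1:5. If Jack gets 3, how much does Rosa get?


Find the multiplier:
3 / 1 = 3
Apply to Rosa's share:
5 x 3 = 15

15


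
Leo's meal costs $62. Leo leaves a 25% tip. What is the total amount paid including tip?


Calculate the tip:
25% of $62 = $15.50
Add tip to meal cost:
$62 + $15.50 = $77.50

$77.50


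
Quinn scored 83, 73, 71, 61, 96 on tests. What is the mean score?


Add the scores:
83 + 73 + 71 + 61 + 96 = 384
Divide by the number of tests:
384 / 5 = 76.8

76.8


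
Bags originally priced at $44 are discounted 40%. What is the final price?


Calculate the discount amount:
40% of $44 = $17.60
Subtract from original:
$44 - $17.60 = $26.40

$26.40


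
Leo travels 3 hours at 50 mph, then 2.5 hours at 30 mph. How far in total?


Leg 1 distance:
50 x 3 = 150 miles
Leg 2 distance:
30 x 2.5 = 75 miles
Total distance:
150 + 75 = 225 miles

225 miles


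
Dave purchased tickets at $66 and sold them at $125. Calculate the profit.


Selling price = $125
Cost price = $66
Profit = selling price - cost price:
Profit = $125 - $66 = $59

$59


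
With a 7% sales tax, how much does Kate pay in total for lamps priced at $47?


Calculate the tax:
7% of $47 = $3.29
Add tax to price:
$47 + $3.29 = $50.29

$50.29


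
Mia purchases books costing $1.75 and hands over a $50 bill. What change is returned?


Start with the amount paid:
$50
Subtract the price:
$50 - $1.75 = $48.25

$48.25


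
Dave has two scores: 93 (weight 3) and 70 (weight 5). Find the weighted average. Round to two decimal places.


Weighted sum:
3 x 93 + 5 x 70 = 629
Total weight:
3 + 5 = 8
Weighted average:
629 / 8 = 78.625 ≈ 78.63

78.63


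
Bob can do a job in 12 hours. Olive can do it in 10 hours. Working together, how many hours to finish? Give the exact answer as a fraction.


Bob's rate: 1/12 of the job per hour
Olive's rate: 1/10 of the job per hour
Combined rate: 1/12 + 1/10 = 11/60 per hour
Time = 1 / (11/60) = 60/11 hours (≈ 5.45 hours)

60/11 hours


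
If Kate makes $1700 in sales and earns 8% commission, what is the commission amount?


Convert rate to decimal:
8% = 0.08
Multiply by sales:
$1700 x 0.08 = $136

$136


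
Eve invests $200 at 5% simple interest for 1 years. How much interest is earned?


Use the formula I = P x R x T / 100
P x R x T = 200 x 5 x 1 = 1000
I = 1000 / 100 = $10

$10


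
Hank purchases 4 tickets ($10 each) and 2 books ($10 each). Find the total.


Cost of tickets:
4 x $10 = $40
Cost of books:
2 x $10 = $20
Add both:
$40 + $20 = $60

$60


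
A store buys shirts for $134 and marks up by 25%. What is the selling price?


Calculate the markup amount:
25% of $134 = $33.50
Add to cost:
$134 + $33.50 = $167.50

$167.50


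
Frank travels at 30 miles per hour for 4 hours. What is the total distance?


Use the formula: distance = speed x time
Speed = 30 mph, Time = 4 hours
30 x 4 = 120 miles

120 miles


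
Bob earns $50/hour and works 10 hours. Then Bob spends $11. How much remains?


Calculate earnings:
10 x $50 = $500
Subtract spending:
$500 - $11 = $489

$489


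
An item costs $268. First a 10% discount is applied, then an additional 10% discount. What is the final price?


First discount:
10% of $268 = $26.80
Price after first discount:
$268 - $26.80 = $241.20
Second discount:
10% of $241.20 = $24.12
Final price:
$241.20 - $24.12 = $217.08

$217.08


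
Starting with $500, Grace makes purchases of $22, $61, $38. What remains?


Add up expenses:
$22 + $61 + $38 = $121
Subtract from budget:
$500 - $121 = $379

$379


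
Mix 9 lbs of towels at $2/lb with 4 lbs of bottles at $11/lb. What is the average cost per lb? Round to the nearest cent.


Cost of towels:
9 x $2 = $18
Cost of bottles:
4 x $11 = $44
Total cost: $18 + $44 = $62
Total weight: 13 lbs
Average: $62 / 13 = $4.7692... ≈ $4.77/lb

$4.77/lb


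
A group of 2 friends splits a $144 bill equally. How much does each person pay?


Total bill: $144
Number of people: 2
Each pays: $144 / 2 = $72

$72


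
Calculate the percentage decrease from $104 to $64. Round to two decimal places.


Find the absolute change:
|64 - 104| = 40
Divide by original and multiply by 100:
40 / 104 x 100 = 38.4615...% ≈ 38.46%

38.46%


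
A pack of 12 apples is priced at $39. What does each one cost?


Total cost: $39
Number of items: 12
Unit price: $39 / 12 = $3.25

$3.25


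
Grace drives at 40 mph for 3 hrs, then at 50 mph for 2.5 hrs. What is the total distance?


Leg 1 distance:
40 x 3 = 120 miles
Leg 2 distance:
50 x 2.5 = 125 miles
Total distance:
120 + 125 = 245 miles

245 miles


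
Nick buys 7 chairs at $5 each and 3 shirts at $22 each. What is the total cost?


Cost of chairs:
7 x $5 = $35
Cost of shirts:
3 x $22 = $66
Add both:
$35 + $66 = $101

$101


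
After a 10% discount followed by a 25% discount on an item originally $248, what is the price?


First discount:
10% of $248 = $24.80
Price after first discount:
$248 - $24.80 = $223.20
Second discount:
25% of $223.20 = $55.80
Final price:
$223.20 - $55.80 = $167.40

$167.40


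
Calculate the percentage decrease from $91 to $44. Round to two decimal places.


Find the absolute change:
|44 - 91| = 47
Divide by original and multiply by 100:
47 / 91 x 100 = 51.6483...% ≈ 51.65%

51.65%


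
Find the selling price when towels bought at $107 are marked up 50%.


Calculate the markup amount:
50% of $107 = $53.50
Add to cost:
$107 + $53.50 = $160.50

$160.50


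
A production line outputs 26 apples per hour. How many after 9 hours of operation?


Production rate: 26 apples per hour
Time: 9 hours
Total: 26 x 9 = 234 apples

234 apples


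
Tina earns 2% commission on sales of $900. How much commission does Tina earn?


Convert rate to decimal:
2% = 0.02
Multiply by sales:
$900 x 0.02 = $18

$18


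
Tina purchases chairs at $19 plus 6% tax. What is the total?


Calculate the tax:
6% of $19 = $1.14
Add tax to price:
$19 + $1.14 = $20.14

$20.14


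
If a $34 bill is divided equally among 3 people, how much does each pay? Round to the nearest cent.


Total bill: $34
Number of people: 3
Each pays: $34 / 3 = $11.3333... ≈ $11.33

$11.33


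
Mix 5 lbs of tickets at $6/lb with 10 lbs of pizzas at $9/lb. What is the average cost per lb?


Cost of tickets:
5 x $6 = $30
Cost of pizzas:
10 x $9 = $90
Total cost: $30 + $90 = $120
Total weight: 15 lbs
Average: $120 / 15 = $8/lb

$8/lb


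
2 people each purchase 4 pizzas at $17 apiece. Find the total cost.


Cost per person:
4 x $17 = $68
Group total:
2 x $68 = $136

$136


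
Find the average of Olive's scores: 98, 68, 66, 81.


Add the scores:
98 + 68 + 66 + 81 = 313
Divide by the number of tests:
313 / 4 = 78.25

78.25


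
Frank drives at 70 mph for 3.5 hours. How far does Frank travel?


Use the formula: distance = speed x time
Speed = 70 mph, Time = 3.5 hours
70 x 3.5 = 245 miles

245 miles


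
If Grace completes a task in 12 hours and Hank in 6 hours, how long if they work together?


Grace's rate: 1/12 of the job per hour
Hank's rate: 1/6 of the job per hour
Combined rate: 1/12 + 1/6 = 1/4 per hour
Time = 1 / (1/4) = 4 hours

4 hours


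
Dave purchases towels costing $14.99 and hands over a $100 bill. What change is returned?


Start with the amount paid:
$100
Subtract the price:
$100 - $14.99 = $85.01

$85.01


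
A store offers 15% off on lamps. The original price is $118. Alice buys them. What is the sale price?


Calculate the discount amount:
15% of $118 = $17.70
Subtract from original:
$118 - $17.70 = $100.30

$100.30


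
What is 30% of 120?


Convert percentage to decimal:
30% = 0.3
Multiply:
120 x 0.3 = 36

36


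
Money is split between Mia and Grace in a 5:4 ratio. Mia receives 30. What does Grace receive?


Find the multiplier:
30 / 5 = 6
Apply to Grace's share:
4 x 6 = 24

24


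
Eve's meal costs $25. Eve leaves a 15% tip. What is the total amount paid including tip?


Calculate the tip:
15% of $25 = $3.75
Add tip to meal cost:
$25 + $3.75 = $28.75

$28.75


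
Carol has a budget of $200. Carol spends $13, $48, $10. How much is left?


Add up expenses:
$13 + $48 + $10 = $71
Subtract from budget:
$200 - $71 = $129

$129


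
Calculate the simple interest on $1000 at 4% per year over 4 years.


Use the formula I = P x R x T / 100
P x R x T = 1000 x 4 x 4 = 16000
I = 16000 / 100 = $160

$160


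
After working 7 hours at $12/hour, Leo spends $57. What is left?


Calculate earnings:
7 x $12 = $84
Subtract spending:
$84 - $57 = $27

$27


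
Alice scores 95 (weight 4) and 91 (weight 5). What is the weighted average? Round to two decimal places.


Weighted sum:
4 x 95 + 5 x 91 = 835
Total weight:
4 + 5 = 9
Weighted average:
835 / 9 = 92.7777... ≈ 92.78

92.78


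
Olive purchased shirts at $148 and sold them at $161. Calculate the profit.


Selling price = $161
Cost price = $148
Profit = selling price - cost price:
Profit = $161 - $148 = $13

$13


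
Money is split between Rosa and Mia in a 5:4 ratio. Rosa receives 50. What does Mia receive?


Find the multiplier:
50 / 5 = 10
Apply to Mia's share:
4 x 10 = 40

40


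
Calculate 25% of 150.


Convert percentage to decimal:
25% = 0.25
Multiply:
150 x 0.25 = 37.5

37.5


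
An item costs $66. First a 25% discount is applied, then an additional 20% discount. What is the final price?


First discount:
25% of $66 = $16.50
Price after first discount:
$66 - $16.50 = $49.50
Second discount:
20% of $49.50 = $9.90
Final price:
$49.50 - $9.90 = $39.60

$39.60


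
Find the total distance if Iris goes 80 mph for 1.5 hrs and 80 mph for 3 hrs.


Leg 1 distance:
80 x 1.5 = 120 miles
Leg 2 distance:
80 x 3 = 240 miles
Total distance:
120 + 240 = 360 miles

360 miles


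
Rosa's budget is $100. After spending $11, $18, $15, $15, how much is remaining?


Add up expenses:
$11 + $18 + $15 + $15 = $59
Subtract from budget:
$100 - $59 = $41

$41


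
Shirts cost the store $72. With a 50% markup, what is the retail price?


Calculate the markup amount:
50% of $72 = $36
Add to cost:
$72 + $36 = $108

$108


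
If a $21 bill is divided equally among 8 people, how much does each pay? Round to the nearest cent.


Total bill: $21
Number of people: 8
Each pays: $21 / 8 = $2.625 ≈ $2.63

$2.63


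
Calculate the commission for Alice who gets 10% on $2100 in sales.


Convert rate to decimal:
10% = 0.1
Multiply by sales:
$2100 x 0.1 = $210

$210


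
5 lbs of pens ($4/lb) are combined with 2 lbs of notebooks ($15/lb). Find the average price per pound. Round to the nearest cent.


Cost of pens:
5 x $4 = $20
Cost of notebooks:
2 x $15 = $30
Total cost: $20 + $30 = $50
Total weight: 7 lbs
Average: $50 / 7 = $7.1428... ≈ $7.14/lb

$7.14/lb


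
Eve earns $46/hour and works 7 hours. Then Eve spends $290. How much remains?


Calculate earnings:
7 x $46 = $322
Subtract spending:
$322 - $290 = $32

$32


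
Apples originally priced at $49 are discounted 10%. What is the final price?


Calculate the discount amount:
10% of $49 = $4.90
Subtract from original:
$49 - $4.90 = $44.10

$44.10


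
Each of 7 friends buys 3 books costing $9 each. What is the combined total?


Cost per person:
3 x $9 = $27
Group total:
7 x $27 = $189

$189


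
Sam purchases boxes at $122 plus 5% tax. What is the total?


Calculate the tax:
5% of $122 = $6.10
Add tax to price:
$122 + $6.10 = $128.10

$128.10


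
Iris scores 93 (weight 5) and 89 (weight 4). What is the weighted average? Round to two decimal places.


Weighted sum:
5 x 93 + 4 x 89 = 821
Total weight:
5 + 4 = 9
Weighted average:
821 / 9 = 91.2222... ≈ 91.22

91.22


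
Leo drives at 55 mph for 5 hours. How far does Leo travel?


Use the formula: distance = speed x time
Speed = 55 mph, Time = 5 hours
55 x 5 = 275 miles

275 miles


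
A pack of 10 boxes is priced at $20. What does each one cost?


Total cost: $20
Number of items: 10
Unit price: $20 / 10 = $2

$2


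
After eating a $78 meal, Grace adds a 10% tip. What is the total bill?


Calculate the tip:
10% of $78 = $7.80
Add tip to meal cost:
$78 + $7.80 = $85.80

$85.80


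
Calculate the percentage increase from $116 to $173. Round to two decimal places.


Find the absolute change:
|173 - 116| = 57
Divide by original and multiply by 100:
57 / 116 x 100 = 49.1379...% ≈ 49.14%

49.14%


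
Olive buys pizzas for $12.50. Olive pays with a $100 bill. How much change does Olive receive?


Start with the amount paid:
$100
Subtract the price:
$100 - $12.50 = $87.50

$87.50


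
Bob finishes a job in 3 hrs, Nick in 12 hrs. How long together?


Bob's rate: 1/3 of the job per hour
Nick's rate: 1/12 of the job per hour
Combined rate: 1/3 + 1/12 = 5/12 per hour
Time = 1 / (5/12) = 12/5 = 2.4 hours

2.4 hours


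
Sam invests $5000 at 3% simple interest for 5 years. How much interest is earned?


Use the formula I = P x R x T / 100
P x R x T = 5000 x 3 x 5 = 75000
I = 75000 / 100 = $750

$750


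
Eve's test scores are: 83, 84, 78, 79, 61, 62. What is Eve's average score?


Add the scores:
83 + 84 + 78 + 79 + 61 + 62 = 447
Divide by the number of tests:
447 / 6 = 74.5

74.5


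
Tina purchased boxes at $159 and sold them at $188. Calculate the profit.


Selling price = $188
Cost price = $159
Profit = selling price - cost price:
Profit = $188 - $159 = $29

$29


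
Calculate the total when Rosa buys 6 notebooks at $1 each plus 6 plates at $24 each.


Cost of notebooks:
6 x $1 = $6
Cost of plates:
6 x $24 = $144
Add both:
$6 + $144 = $150

$150


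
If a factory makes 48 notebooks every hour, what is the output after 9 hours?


Production rate: 48 notebooks per hour
Time: 9 hours
Total: 48 x 9 = 432 notebooks

432 notebooks


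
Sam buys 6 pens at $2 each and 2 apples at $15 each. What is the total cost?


Cost of pens:
6 x $2 = $12
Cost of apples:
2 x $15 = $30
Add both:
$12 + $30 = $42

$42


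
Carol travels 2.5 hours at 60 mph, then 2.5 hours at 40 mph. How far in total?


Leg 1 distance:
60 x 2.5 = 150 miles
Leg 2 distance:
40 x 2.5 = 100 miles
Total distance:
150 + 100 = 250 miles

250 miles


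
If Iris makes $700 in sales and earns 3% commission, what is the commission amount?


Convert rate to decimal:
3% = 0.03
Multiply by sales:
$700 x 0.03 = $21

$21


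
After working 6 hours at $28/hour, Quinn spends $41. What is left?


Calculate earnings:
6 x $28 = $168
Subtract spending:
$168 - $41 = $127

$127


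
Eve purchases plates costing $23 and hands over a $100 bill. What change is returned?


Start with the amount paid:
$100
Subtract the price:
$100 - $23 = $77

$77


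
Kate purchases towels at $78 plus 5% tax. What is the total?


Calculate the tax:
5% of $78 = $3.90
Add tax to price:
$78 + $3.90 = $81.90

$81.90


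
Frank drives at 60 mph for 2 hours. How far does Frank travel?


Use the formula: distance = speed x time
Speed = 60 mph, Time = 2 hours
60 x 2 = 120 miles

120 miles


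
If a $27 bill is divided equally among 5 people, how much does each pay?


Total bill: $27
Number of people: 5
Each pays: $27 / 5 = $5.40

$5.40


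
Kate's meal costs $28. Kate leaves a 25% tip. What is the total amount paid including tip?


Calculate the tip:
25% of $28 = $7
Add tip to meal cost:
$28 + $7 = $35

$35


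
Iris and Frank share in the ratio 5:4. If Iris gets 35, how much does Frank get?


Find the multiplier:
35 / 5 = 7
Apply to Frank's share:
4 x 7 = 28

28


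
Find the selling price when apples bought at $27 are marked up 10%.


Calculate the markup amount:
10% of $27 = $2.70
Add to cost:
$27 + $2.70 = $29.70

$29.70


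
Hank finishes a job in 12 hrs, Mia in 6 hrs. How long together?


Hank's rate: 1/12 of the job per hour
Mia's rate: 1/6 of the job per hour
Combined rate: 1/12 + 1/6 = 1/4 per hour
Time = 1 / (1/4) = 4 hours

4 hours


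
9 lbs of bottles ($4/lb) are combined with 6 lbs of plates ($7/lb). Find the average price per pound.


Cost of bottles:
9 x $4 = $36
Cost of plates:
6 x $7 = $42
Total cost: $36 + $42 = $78
Total weight: 15 lbs
Average: $78 / 15 = $5.20/lb

$5.20/lb


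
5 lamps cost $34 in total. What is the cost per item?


Total cost: $34
Number of items: 5
Unit price: $34 / 5 = $6.80

$6.80


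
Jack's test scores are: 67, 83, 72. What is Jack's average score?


Add the scores:
67 + 83 + 72 = 222
Divide by the number of tests:
222 / 3 = 74

74


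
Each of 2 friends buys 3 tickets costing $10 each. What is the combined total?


Cost per person:
3 x $10 = $30
Group total:
2 x $30 = $60

$60


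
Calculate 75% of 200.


Convert percentage to decimal:
75% = 0.75
Multiply:
200 x 0.75 = 150

150


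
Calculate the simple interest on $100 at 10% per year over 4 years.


Use the formula I = P x R x T / 100
P x R x T = 100 x 10 x 4 = 4000
I = 4000 / 100 = $40

$40


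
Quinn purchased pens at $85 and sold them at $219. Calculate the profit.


Selling price = $219
Cost price = $85
Profit = selling price - cost price:
Profit = $219 - $85 = $134

$134


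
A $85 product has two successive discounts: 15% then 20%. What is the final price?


First discount:
15% of $85 = $12.75
Price after first discount:
$85 - $12.75 = $72.25
Second discount:
20% of $72.25 = $14.45
Final price:
$72.25 - $14.45 = $57.80

$57.80


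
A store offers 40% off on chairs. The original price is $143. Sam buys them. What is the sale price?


Calculate the discount amount:
40% of $143 = $57.20
Subtract from original:
$143 - $57.20 = $85.80

$85.80


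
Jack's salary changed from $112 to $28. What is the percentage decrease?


Find the absolute change:
|28 - 112| = 84
Divide by original and multiply by 100:
84 / 112 x 100 = 75%

75%


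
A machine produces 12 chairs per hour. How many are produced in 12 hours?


Production rate: 12 chairs per hour
Time: 12 hours
Total: 12 x 12 = 144 chairs

144 chairs


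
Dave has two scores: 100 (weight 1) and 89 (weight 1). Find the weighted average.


Weighted sum:
1 x 100 + 1 x 89 = 189
Total weight:
1 + 1 = 2
Weighted average:
189 / 2 = 94.5

94.5


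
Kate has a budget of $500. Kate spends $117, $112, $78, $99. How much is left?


Add up expenses:
$117 + $112 + $78 + $99 = $406
Subtract from budget:
$500 - $406 = $94

$94


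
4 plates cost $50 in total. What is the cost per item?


Total cost: $50
Number of items: 4
Unit price: $50 / 4 = $12.50

$12.50


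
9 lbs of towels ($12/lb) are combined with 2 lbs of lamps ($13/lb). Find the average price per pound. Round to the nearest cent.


Cost of towels:
9 x $12 = $108
Cost of lamps:
2 x $13 = $26
Total cost: $108 + $26 = $134
Total weight: 11 lbs
Average: $134 / 11 = $12.1818... ≈ $12.18/lb

$12.18/lb


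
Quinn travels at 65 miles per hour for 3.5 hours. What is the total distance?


Use the formula: distance = speed x time
Speed = 65 mph, Time = 3.5 hours
65 x 3.5 = 227.5 miles

227.5 miles


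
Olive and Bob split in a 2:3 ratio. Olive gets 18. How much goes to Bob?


Find the multiplier:
18 / 2 = 9
Apply to Bob's share:
3 x 9 = 27

27


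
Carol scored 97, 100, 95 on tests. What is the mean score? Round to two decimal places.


Add the scores:
97 + 100 + 95 = 292
Divide by the number of tests:
292 / 3 = 97.3333... ≈ 97.33

97.33


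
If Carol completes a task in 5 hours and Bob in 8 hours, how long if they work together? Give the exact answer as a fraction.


Carol's rate: 1/5 of the job per hour
Bob's rate: 1/8 of the job per hour
Combined rate: 1/5 + 1/8 = 13/40 per hour
Time = 1 / (13/40) = 40/13 hours (≈ 3.08 hours)

40/13 hours


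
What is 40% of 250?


Convert percentage to decimal:
40% = 0.4
Multiply:
250 x 0.4 = 100

100


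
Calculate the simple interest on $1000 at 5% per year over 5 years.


Use the formula I = P x R x T / 100
P x R x T = 1000 x 5 x 5 = 25000
I = 25000 / 100 = $250

$250


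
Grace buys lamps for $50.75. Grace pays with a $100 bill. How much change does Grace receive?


Start with the amount paid:
$100
Subtract the price:
$100 - $50.75 = $49.25

$49.25


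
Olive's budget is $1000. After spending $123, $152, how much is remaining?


Add up expenses:
$123 + $152 = $275
Subtract from budget:
$1000 - $275 = $725

$725


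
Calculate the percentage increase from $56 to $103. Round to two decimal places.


Find the absolute change:
|103 - 56| = 47
Divide by original and multiply by 100:
47 / 56 x 100 = 83.9285...% ≈ 83.93%

83.93%


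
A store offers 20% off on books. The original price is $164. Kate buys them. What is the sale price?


Calculate the discount amount:
20% of $164 = $32.80
Subtract from original:
$164 - $32.80 = $131.20

$131.20


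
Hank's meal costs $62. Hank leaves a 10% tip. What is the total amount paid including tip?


Calculate the tip:
10% of $62 = $6.20
Add tip to meal cost:
$62 + $6.20 = $68.20

$68.20


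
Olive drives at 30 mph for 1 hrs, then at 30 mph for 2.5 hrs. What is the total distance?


Leg 1 distance:
30 x 1 = 30 miles
Leg 2 distance:
30 x 2.5 = 75 miles
Total distance:
30 + 75 = 105 miles

105 miles


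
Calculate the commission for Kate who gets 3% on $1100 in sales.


Convert rate to decimal:
3% = 0.03
Multiply by sales:
$1100 x 0.03 = $33

$33


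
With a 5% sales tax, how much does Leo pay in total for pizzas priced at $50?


Calculate the tax:
5% of $50 = $2.50
Add tax to price:
$50 + $2.50 = $52.50

$52.50


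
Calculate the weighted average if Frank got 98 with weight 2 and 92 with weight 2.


Weighted sum:
2 x 98 + 2 x 92 = 380
Total weight:
2 + 2 = 4
Weighted average:
380 / 4 = 95

95


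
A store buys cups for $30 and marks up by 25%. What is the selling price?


Calculate the markup amount:
25% of $30 = $7.50
Add to cost:
$30 + $7.50 = $37.50

$37.50


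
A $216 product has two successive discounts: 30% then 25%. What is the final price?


First discount:
30% of $216 = $64.80
Price after first discount:
$216 - $64.80 = $151.20
Second discount:
25% of $151.20 = $37.80
Final price:
$151.20 - $37.80 = $113.40

$113.40


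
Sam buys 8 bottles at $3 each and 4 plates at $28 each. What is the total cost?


Cost of bottles:
8 x $3 = $24
Cost of plates:
4 x $28 = $112
Add both:
$24 + $112 = $136

$136


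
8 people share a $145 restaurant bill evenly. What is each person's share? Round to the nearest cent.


Total bill: $145
Number of people: 8
Each pays: $145 / 8 = $18.125 ≈ $18.13

$18.13


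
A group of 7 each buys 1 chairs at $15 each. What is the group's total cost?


Cost per person:
1 x $15 = $15
Group total:
7 x $15 = $105

$105


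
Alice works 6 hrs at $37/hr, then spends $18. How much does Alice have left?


Calculate earnings:
6 x $37 = $222
Subtract spending:
$222 - $18 = $204

$204


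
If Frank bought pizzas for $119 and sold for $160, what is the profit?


Selling price = $160
Cost price = $119
Profit = selling price - cost price:
Profit = $160 - $119 = $41

$41


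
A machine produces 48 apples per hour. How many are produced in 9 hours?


Production rate: 48 apples per hour
Time: 9 hours
Total: 48 x 9 = 432 apples

432 apples


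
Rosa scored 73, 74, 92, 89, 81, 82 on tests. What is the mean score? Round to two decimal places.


Add the scores:
73 + 74 + 92 + 89 + 81 + 82 = 491
Divide by the number of tests:
491 / 6 = 81.8333... ≈ 81.83

81.83


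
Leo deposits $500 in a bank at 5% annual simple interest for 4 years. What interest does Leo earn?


Use the formula I = P x R x T / 100
P x R x T = 500 x 5 x 4 = 10000
I = 10000 / 100 = $100

$100


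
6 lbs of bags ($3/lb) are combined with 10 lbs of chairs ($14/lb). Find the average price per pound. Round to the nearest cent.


Cost of bags:
6 x $3 = $18
Cost of chairs:
10 x $14 = $140
Total cost: $18 + $140 = $158
Total weight: 16 lbs
Average: $158 / 16 = $9.875 ≈ $9.88/lb

$9.88/lb


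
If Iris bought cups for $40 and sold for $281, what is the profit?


Selling price = $281
Cost price = $40
Profit = selling price - cost price:
Profit = $281 - $40 = $241

$241


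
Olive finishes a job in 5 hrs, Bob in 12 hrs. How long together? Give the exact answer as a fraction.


Olive's rate: 1/5 of the job per hour
Bob's rate: 1/12 of the job per hour
Combined rate: 1/5 + 1/12 = 17/60 per hour
Time = 1 / (17/60) = 60/17 hours (≈ 3.53 hours)

60/17 hours


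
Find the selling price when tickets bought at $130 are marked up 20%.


Calculate the markup amount:
20% of $130 = $26
Add to cost:
$130 + $26 = $156

$156


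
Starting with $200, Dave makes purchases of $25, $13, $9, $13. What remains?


Add up expenses:
$25 + $13 + $9 + $13 = $60
Subtract from budget:
$200 - $60 = $140

$140


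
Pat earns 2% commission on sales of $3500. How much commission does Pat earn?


Convert rate to decimal:
2% = 0.02
Multiply by sales:
$3500 x 0.02 = $70

$70


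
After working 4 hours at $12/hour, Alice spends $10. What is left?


Calculate earnings:
4 x $12 = $48
Subtract spending:
$48 - $10 = $38

$38


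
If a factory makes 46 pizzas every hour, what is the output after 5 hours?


Production rate: 46 pizzas per hour
Time: 5 hours
Total: 46 x 5 = 230 pizzas

230 pizzas


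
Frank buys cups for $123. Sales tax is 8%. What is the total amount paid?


Calculate the tax:
8% of $123 = $9.84
Add tax to price:
$123 + $9.84 = $132.84

$132.84


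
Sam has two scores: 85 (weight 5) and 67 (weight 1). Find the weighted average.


Weighted sum:
5 x 85 + 1 x 67 = 492
Total weight:
5 + 1 = 6
Weighted average:
492 / 6 = 82

82


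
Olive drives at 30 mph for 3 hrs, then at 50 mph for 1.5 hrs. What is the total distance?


Leg 1 distance:
30 x 3 = 90 miles
Leg 2 distance:
50 x 1.5 = 75 miles
Total distance:
90 + 75 = 165 miles

165 miles


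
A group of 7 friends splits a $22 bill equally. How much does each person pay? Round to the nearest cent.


Total bill: $22
Number of people: 7
Each pays: $22 / 7 = $3.1428... ≈ $3.14

$3.14


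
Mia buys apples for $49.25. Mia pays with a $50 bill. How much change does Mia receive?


Start with the amount paid:
$50
Subtract the price:
$50 - $49.25 = $0.75

$0.75


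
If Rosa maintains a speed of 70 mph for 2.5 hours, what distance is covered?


Use the formula: distance = speed x time
Speed = 70 mph, Time = 2.5 hours
70 x 2.5 = 175 miles

175 miles


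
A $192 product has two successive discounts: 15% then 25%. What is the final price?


First discount:
15% of $192 = $28.80
Price after first discount:
$192 - $28.80 = $163.20
Second discount:
25% of $163.20 = $40.80
Final price:
$163.20 - $40.80 = $122.40

$122.40


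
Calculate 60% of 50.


Convert percentage to decimal:
60% = 0.6
Multiply:
50 x 0.6 = 30

30


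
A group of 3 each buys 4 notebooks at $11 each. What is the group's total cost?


Cost per person:
4 x $11 = $44
Group total:
3 x $44 = $132

$132


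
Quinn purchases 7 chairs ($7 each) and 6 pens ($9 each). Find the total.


Cost of chairs:
7 x $7 = $49
Cost of pens:
6 x $9 = $54
Add both:
$49 + $54 = $103

$103


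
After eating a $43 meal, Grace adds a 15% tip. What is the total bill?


Calculate the tip:
15% of $43 = $6.45
Add tip to meal cost:
$43 + $6.45 = $49.45

$49.45


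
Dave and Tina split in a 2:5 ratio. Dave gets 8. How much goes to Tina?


Find the multiplier:
8 / 2 = 4
Apply to Tina's share:
5 x 4 = 20

20


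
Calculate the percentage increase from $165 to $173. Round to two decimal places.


Find the absolute change:
|173 - 165| = 8
Divide by original and multiply by 100:
8 / 165 x 100 = 4.8484...% ≈ 4.85%

4.85%


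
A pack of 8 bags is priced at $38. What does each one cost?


Total cost: $38
Number of items: 8
Unit price: $38 / 8 = $4.75

$4.75


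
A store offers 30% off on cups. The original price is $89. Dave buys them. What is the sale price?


Calculate the discount amount:
30% of $89 = $26.70
Subtract from original:
$89 - $26.70 = $62.30

$62.30


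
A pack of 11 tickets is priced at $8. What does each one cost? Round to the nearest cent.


Total cost: $8
Number of items: 11
Unit price: $8 / 11 = $0.7272... ≈ $0.73

$0.73


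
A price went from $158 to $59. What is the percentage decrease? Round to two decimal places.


Find the absolute change:
|59 - 158| = 99
Divide by original and multiply by 100:
99 / 158 x 100 = 62.6582...% ≈ 62.66%

62.66%


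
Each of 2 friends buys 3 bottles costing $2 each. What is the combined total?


Cost per person:
3 x $2 = $6
Group total:
2 x $6 = $12

$12


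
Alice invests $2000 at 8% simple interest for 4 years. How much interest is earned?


Use the formula I = P x R x T / 100
P x R x T = 2000 x 8 x 4 = 64000
I = 64000 / 100 = $640

$640


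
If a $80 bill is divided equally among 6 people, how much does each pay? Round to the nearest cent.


Total bill: $80
Number of people: 6
Each pays: $80 / 6 = $13.3333... ≈ $13.33

$13.33


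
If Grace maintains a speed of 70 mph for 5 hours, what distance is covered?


Use the formula: distance = speed x time
Speed = 70 mph, Time = 5 hours
70 x 5 = 350 miles

350 miles


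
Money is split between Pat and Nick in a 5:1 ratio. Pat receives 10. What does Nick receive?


Find the multiplier:
10 / 5 = 2
Apply to Nick's share:
1 x 2 = 2

2


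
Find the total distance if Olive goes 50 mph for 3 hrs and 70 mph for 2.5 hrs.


Leg 1 distance:
50 x 3 = 150 miles
Leg 2 distance:
70 x 2.5 = 175 miles
Total distance:
150 + 175 = 325 miles

325 miles


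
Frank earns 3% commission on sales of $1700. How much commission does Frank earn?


Convert rate to decimal:
3% = 0.03
Multiply by sales:
$1700 x 0.03 = $51

$51


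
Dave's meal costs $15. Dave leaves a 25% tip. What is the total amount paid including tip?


Calculate the tip:
25% of $15 = $3.75
Add tip to meal cost:
$15 + $3.75 = $18.75

$18.75


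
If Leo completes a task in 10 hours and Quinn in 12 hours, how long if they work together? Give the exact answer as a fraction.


Leo's rate: 1/10 of the job per hour
Quinn's rate: 1/12 of the job per hour
Combined rate: 1/10 + 1/12 = 11/60 per hour
Time = 1 / (11/60) = 60/11 hours (≈ 5.45 hours)

60/11 hours


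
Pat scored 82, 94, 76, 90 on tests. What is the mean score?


Add the scores:
82 + 94 + 76 + 90 = 342
Divide by the number of tests:
342 / 4 = 85.5

85.5


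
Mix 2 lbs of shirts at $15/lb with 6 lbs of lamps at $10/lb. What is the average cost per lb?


Cost of shirts:
2 x $15 = $30
Cost of lamps:
6 x $10 = $60
Total cost: $30 + $60 = $90
Total weight: 8 lbs
Average: $90 / 8 = $11.25/lb

$11.25/lb


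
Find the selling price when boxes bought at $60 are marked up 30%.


Calculate the markup amount:
30% of $60 = $18
Add to cost:
$60 + $18 = $78

$78


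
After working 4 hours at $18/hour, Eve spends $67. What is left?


Calculate earnings:
4 x $18 = $72
Subtract spending:
$72 - $67 = $5

$5


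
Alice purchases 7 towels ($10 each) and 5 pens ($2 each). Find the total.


Cost of towels:
7 x $10 = $70
Cost of pens:
5 x $2 = $10
Add both:
$70 + $10 = $80

$80


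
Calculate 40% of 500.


Convert percentage to decimal:
40% = 0.4
Multiply:
500 x 0.4 = 200

200


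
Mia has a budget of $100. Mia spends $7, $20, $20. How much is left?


Add up expenses:
$7 + $20 + $20 = $47
Subtract from budget:
$100 - $47 = $53

$53


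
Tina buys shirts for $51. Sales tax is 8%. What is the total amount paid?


Calculate the tax:
8% of $51 = $4.08
Add tax to price:
$51 + $4.08 = $55.08

$55.08


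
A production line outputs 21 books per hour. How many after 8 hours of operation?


Production rate: 21 books per hour
Time: 8 hours
Total: 21 x 8 = 168 books

168 books


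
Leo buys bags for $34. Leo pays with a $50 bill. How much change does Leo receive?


Start with the amount paid:
$50
Subtract the price:
$50 - $34 = $16

$16


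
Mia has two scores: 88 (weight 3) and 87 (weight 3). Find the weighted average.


Weighted sum:
3 x 88 + 3 x 87 = 525
Total weight:
3 + 3 = 6
Weighted average:
525 / 6 = 87.5

87.5


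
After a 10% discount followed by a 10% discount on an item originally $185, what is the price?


First discount:
10% of $185 = $18.50
Price after first discount:
$185 - $18.50 = $166.50
Second discount:
10% of $166.50 = $16.65
Final price:
$166.50 - $16.65 = $149.85

$149.85


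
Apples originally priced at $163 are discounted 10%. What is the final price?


Calculate the discount amount:
10% of $163 = $16.30
Subtract from original:
$163 - $16.30 = $146.70

$146.70


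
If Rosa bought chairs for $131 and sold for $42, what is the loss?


Selling price = $42
Cost price = $131
Loss = cost price - selling price:
Loss = $131 - $42 = $89

$89


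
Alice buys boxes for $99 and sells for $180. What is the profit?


Selling price = $180
Cost price = $99
Profit = selling price - cost price:
Profit = $180 - $99 = $81

$81


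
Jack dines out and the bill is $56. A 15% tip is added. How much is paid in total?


Calculate the tip:
15% of $56 = $8.40
Add tip to meal cost:
$56 + $8.40 = $64.40

$64.40


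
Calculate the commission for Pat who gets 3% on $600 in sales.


Convert rate to decimal:
3% = 0.03
Multiply by sales:
$600 x 0.03 = $18

$18


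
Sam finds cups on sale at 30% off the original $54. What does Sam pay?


Calculate the discount amount:
30% of $54 = $16.20
Subtract from original:
$54 - $16.20 = $37.80

$37.80


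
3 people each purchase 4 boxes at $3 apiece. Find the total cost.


Cost per person:
4 x $3 = $12
Group total:
3 x $12 = $36

$36


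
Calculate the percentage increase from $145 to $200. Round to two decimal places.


Find the absolute change:
|200 - 145| = 55
Divide by original and multiply by 100:
55 / 145 x 100 = 37.9310...% ≈ 37.93%

37.93%


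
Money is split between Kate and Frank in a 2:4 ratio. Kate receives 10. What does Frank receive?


Find the multiplier:
10 / 2 = 5
Apply to Frank's share:
4 x 5 = 20

20
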